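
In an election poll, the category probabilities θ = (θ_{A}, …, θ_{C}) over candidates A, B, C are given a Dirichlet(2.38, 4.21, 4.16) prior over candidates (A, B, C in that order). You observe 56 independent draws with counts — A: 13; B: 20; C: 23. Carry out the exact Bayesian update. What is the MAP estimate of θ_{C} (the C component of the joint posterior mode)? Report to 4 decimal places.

0.4104

The Dirichlet prior is conjugate to the Multinomial likelihood: each posterior αⱼ = prior αⱼ + observed count nⱼ.
Posterior concentration: (15.38, 24.21, 27.16), total = 66.75.
Joint mode component: (α_{C}−1)/(Σα−K) = 26.16/63.75 = 0.4104.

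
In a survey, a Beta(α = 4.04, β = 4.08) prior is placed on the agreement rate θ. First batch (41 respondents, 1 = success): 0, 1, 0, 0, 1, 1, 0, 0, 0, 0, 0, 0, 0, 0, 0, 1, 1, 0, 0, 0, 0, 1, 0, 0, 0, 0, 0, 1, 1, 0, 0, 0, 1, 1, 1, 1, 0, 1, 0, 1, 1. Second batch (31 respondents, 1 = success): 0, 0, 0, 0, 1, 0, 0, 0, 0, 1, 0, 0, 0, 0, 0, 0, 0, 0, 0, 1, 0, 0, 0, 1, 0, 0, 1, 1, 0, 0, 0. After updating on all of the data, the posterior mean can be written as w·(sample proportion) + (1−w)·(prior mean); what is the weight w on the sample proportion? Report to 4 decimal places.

The Beta prior is conjugate to a Binomial/Bernoulli likelihood; the update adds successes to α and failures to β.
Total number of respondents: n = 41 + 31 = 72.
Posterior mean = (α₀+k)/(α₀+β₀+n) = [n/(α₀+β₀+n)]·(k/n) + [(α₀+β₀)/(α₀+β₀+n)]·α₀/(α₀+β₀), so only n and the prior enter the weight.
The weight on the data is w = n/(α₀+β₀+n) = 72/(4.04+4.08+72) = 72/80.12 = 0.8987.

0.8987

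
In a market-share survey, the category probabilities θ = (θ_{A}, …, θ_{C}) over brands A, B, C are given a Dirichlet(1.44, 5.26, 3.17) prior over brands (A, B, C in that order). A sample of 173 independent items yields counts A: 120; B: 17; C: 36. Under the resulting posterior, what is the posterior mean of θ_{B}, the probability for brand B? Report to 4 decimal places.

The Dirichlet prior is conjugate to the Multinomial likelihood: each posterior αⱼ = prior αⱼ + observed count nⱼ.
Posterior concentration: (121.44, 22.26, 39.17), total = 182.87.
E[θ_{B}|data] = α_{B}/Σα = 22.26/182.87 = 0.1217.

0.1217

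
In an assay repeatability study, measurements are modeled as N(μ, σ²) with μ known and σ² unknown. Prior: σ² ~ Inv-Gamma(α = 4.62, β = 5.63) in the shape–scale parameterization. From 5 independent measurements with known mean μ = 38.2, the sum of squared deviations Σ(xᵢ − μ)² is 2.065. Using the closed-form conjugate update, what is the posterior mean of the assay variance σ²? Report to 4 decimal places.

With known mean μ and an Inverse-Gamma(α, β) prior on σ², the Normal likelihood is conjugate: posterior is Inv-Gamma(α + n/2, β + Σ(xᵢ−μ)²/2).
Posterior: Inv-Gamma(4.62 + 5/2, 5.63 + 2.065/2) = Inv-Gamma(7.12, 6.6625).
E[σ²|data] = β/(α−1) = 6.6625/6.12 = 1.0886.

1.0886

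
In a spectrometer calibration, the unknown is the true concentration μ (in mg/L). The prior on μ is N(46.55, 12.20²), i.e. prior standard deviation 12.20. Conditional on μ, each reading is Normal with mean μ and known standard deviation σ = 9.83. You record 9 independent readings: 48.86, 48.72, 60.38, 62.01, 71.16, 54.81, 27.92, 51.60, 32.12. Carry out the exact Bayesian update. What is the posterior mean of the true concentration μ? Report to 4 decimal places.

50.5534

For Normal data with known variance σ², a Normal(μ₀, σ₀²) prior on μ is conjugate. Posterior precision = 1/σ₀² + n/σ²; posterior mean is the precision-weighted average of μ₀ and x̄.
Σxᵢ = 48.86 + 48.72 + 60.38 + 62.01 + 71.16 + 54.81 + 27.92 + 51.60 + 32.12 = 457.58, so n·x̄ = 457.58.
σ₀² = 12.20² = 148.84, σ² = 9.83² = 96.6289; σ² + n·σ₀² = 96.6289 + 9·148.84 = 1436.1889.
Posterior mean = (μ₀/σ₀² + n·x̄/σ²)/(1/σ₀² + n/σ²) = (σ²·μ₀ + σ₀²·n·x̄)/(σ² + n·σ₀²) = (96.6289·46.55 + 148.84·457.58)/1436.1889 = 72604.282495/1436.1889 = 50.5534.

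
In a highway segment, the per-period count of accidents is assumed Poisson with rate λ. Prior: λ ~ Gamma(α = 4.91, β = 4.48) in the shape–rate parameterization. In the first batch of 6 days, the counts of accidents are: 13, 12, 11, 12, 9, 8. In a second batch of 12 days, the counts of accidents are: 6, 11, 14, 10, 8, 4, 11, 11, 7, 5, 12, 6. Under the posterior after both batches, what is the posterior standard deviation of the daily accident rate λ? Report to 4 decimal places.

0.5883

With a Gamma(shape α, rate β) prior, the Poisson likelihood is conjugate: the posterior is Gamma(α + ΣXᵢ, β + n).
Batch 1: sum of counts S = 65 over n = 6 days.
After batch 1: Gamma(α+S, β+n) = Gamma(4.91+65, 4.48+6) = Gamma(69.91, 10.48).
Batch 2: sum of counts S = 105 over n = 12 days.
After batch 2: Gamma(α+S, β+n) = Gamma(69.91+105, 10.48+12) = Gamma(174.91, 22.48).
SD = √α/β = √174.91/22.48 = 0.5883.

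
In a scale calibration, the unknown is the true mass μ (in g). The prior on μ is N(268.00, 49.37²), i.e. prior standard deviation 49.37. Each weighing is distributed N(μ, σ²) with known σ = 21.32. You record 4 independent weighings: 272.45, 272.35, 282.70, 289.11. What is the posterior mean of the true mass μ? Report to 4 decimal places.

For Normal data with known variance σ², a Normal(μ₀, σ₀²) prior on μ is conjugate. Posterior precision = 1/σ₀² + n/σ²; posterior mean is the precision-weighted average of μ₀ and x̄.
Σxᵢ = 272.45 + 272.35 + 282.70 + 289.11 = 1116.61, so n·x̄ = 1116.61.
σ₀² = 49.37² = 2437.3969, σ² = 21.32² = 454.5424; σ² + n·σ₀² = 454.5424 + 4·2437.3969 = 10204.13.
Posterior mean = (μ₀/σ₀² + n·x̄/σ²)/(1/σ₀² + n/σ²) = (σ²·μ₀ + σ₀²·n·x̄)/(σ² + n·σ₀²) = (454.5424·268.00 + 2437.3969·1116.61)/10204.13 = 2843439.115709/10204.13 = 278.6557.

278.6557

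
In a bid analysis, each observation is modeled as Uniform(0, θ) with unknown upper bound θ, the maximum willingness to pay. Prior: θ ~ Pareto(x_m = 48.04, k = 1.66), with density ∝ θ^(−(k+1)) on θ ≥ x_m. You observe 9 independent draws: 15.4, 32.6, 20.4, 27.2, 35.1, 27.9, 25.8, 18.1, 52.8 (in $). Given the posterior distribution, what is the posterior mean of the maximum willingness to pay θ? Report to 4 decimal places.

58.2658

A Pareto(scale x_m, shape k) prior on the upper bound θ of Uniform(0, θ) is conjugate: posterior is Pareto(max(x_m, max xᵢ), k + n).
Sample maximum = 52.8; prior scale x_m = 48.04 → posterior scale = max = 52.80.
Posterior shape = 1.66 + 9 = 10.66.
E[θ|data] = k·x_m/(k−1) = 10.66·52.80/9.66 = 58.2658.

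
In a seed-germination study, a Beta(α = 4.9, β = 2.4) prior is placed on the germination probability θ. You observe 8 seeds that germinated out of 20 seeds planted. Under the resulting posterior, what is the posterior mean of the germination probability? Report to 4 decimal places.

0.4725

The Beta prior is conjugate to a Binomial/Bernoulli likelihood; the update adds successes to α and failures to β.
Posterior: Beta(α+k, β+n−k) = Beta(4.9+8, 2.4+12) = Beta(12.9, 14.4).
Posterior mean = α/(α+β) = 12.9/27.3 = 0.4725.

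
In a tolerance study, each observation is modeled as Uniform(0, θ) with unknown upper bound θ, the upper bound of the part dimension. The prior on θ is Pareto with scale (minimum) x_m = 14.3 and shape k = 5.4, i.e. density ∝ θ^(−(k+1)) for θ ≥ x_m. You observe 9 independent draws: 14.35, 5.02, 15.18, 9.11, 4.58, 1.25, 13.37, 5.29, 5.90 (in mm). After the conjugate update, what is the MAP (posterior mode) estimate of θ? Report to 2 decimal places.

A Pareto(scale x_m, shape k) prior on the upper bound θ of Uniform(0, θ) is conjugate: posterior is Pareto(max(x_m, max xᵢ), k + n).
Sample maximum = 15.18; prior scale x_m = 14.3 → posterior scale = max = 15.18.
Posterior shape = 5.4 + 9 = 14.4.
The Pareto density is decreasing on [x_m, ∞), so the mode is x_m = 15.18.

15.18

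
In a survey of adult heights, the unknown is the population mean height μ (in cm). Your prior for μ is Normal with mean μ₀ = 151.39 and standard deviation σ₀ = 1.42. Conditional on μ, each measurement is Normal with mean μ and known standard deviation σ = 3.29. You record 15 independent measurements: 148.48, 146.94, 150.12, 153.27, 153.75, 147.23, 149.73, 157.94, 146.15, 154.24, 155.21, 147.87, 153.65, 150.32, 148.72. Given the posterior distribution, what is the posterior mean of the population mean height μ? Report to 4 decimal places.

151.0350

For Normal data with known variance σ², a Normal(μ₀, σ₀²) prior on μ is conjugate. Posterior precision = 1/σ₀² + n/σ²; posterior mean is the precision-weighted average of μ₀ and x̄.
Σxᵢ = 148.48 + 146.94 + 150.12 + 153.27 + 153.75 + 147.23 + 149.73 + 157.94 + 146.15 + 154.24 + 155.21 + 147.87 + 153.65 + 150.32 + 148.72 = 2263.62, so n·x̄ = 2263.62.
σ₀² = 1.42² = 2.0164, σ² = 3.29² = 10.8241; σ² + n·σ₀² = 10.8241 + 15·2.0164 = 41.0701.
Posterior mean = (μ₀/σ₀² + n·x̄/σ²)/(1/σ₀² + n/σ²) = (σ²·μ₀ + σ₀²·n·x̄)/(σ² + n·σ₀²) = (10.8241·151.39 + 2.0164·2263.62)/41.0701 = 6203.023867/41.0701 = 151.0350.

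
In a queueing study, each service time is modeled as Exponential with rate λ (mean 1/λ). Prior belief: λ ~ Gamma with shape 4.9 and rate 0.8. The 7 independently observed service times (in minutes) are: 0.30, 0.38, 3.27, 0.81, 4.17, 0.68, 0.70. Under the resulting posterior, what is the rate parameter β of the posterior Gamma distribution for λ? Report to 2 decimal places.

11.11

With a Gamma(shape α, rate β) prior on the exponential rate λ, the posterior after n observations with total T = Σxᵢ is Gamma(α+n, β+T).
Sum of observations T = 10.31 minutes; n = 7.
Posterior: Gamma(4.9+7, 0.8+10.31) = Gamma(11.9, 11.11).
Posterior β = 11.11.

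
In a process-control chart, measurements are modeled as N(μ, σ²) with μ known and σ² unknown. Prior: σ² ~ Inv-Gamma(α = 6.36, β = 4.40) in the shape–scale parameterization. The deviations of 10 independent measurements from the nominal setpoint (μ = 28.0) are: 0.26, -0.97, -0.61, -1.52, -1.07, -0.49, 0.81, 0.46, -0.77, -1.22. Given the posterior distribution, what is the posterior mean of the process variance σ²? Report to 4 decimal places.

With known mean μ and an Inverse-Gamma(α, β) prior on σ², the Normal likelihood is conjugate: posterior is Inv-Gamma(α + n/2, β + Σ(xᵢ−μ)²/2).
Σ(xᵢ−μ)² = (0.26)² + (-0.97)² + (-0.61)² + (-1.52)² + (-1.07)² + (-0.49)² + (0.81)² + (0.46)² + (-0.77)² + (-1.22)² = 8.0250.
Posterior: Inv-Gamma(6.36 + 10/2, 4.40 + 8.0250/2) = Inv-Gamma(11.36, 8.41250).
E[σ²|data] = β/(α−1) = 8.41250/10.36 = 0.8120.

0.8120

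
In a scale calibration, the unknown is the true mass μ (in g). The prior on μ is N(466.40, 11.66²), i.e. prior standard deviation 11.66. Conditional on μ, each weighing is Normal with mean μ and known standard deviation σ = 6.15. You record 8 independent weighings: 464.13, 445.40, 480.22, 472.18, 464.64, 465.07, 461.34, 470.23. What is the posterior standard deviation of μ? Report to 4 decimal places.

For Normal data with known variance σ², a Normal(μ₀, σ₀²) prior on μ is conjugate. Posterior precision = 1/σ₀² + n/σ²; posterior mean is the precision-weighted average of μ₀ and x̄.
σ₀² = 11.66² = 135.9556, σ² = 6.15² = 37.8225; σ² + n·σ₀² = 37.8225 + 8·135.9556 = 1125.4673.
Posterior precision = 1/σ₀² + n/σ² = 1/135.9556 + 8/37.8225 = (σ² + n·σ₀²)/(σ₀²σ²) = 1125.4673/(135.9556·37.8225); posterior variance σₙ² = σ₀²σ²/(σ² + n·σ₀²) = 135.9556·37.8225/1125.4673 = 4.568929.
Posterior SD = √σₙ² = √(135.9556·37.8225/1125.4673) = 2.1375.

2.1375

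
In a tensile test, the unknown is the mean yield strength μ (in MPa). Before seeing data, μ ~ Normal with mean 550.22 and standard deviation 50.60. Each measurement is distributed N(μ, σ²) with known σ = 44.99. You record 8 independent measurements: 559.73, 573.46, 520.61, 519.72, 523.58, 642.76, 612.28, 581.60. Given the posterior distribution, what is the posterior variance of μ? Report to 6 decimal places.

230.258565

For Normal data with known variance σ², a Normal(μ₀, σ₀²) prior on μ is conjugate. Posterior precision = 1/σ₀² + n/σ²; posterior mean is the precision-weighted average of μ₀ and x̄.
σ₀² = 50.60² = 2560.36, σ² = 44.99² = 2024.1001; σ² + n·σ₀² = 2024.1001 + 8·2560.36 = 22506.9801.
Posterior precision = 1/σ₀² + n/σ² = 1/2560.36 + 8/2024.1001 = (σ² + n·σ₀²)/(σ₀²σ²) = 22506.9801/(2560.36·2024.1001); posterior variance σₙ² = σ₀²σ²/(σ² + n·σ₀²) = 2560.36·2024.1001/22506.9801 = 230.258565.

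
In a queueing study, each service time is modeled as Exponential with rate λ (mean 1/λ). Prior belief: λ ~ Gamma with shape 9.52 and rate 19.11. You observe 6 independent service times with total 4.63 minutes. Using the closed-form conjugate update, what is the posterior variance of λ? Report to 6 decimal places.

With a Gamma(shape α, rate β) prior on the exponential rate λ, the posterior after n observations with total T = Σxᵢ is Gamma(α+n, β+T).
Posterior: Gamma(9.52+6, 19.11+4.63) = Gamma(15.52, 23.74).
Var = α/β² = 0.027538.

0.027538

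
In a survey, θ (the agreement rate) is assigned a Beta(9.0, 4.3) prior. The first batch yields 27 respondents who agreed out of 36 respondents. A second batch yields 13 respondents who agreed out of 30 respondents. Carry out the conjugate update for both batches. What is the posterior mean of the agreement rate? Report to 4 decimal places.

The Beta prior is conjugate to a Binomial/Bernoulli likelihood; the update adds successes to α and failures to β.
After batch 1: Beta(9.0+27, 4.3+9) = Beta(36.0, 13.3).
After batch 2: Beta(36.0+13, 13.3+17) = Beta(49.0, 30.3).
Posterior mean = α/(α+β) = 49.0/79.3 = 0.6179.

0.6179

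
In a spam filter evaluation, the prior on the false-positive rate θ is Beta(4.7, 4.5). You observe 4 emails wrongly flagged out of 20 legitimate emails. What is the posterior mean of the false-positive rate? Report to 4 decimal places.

The Beta prior is conjugate to a Binomial/Bernoulli likelihood; the update adds successes to α and failures to β.
Posterior: Beta(α+k, β+n−k) = Beta(4.7+4, 4.5+16) = Beta(8.7, 20.5).
Posterior mean = α/(α+β) = 8.7/29.2 = 0.2979.

0.2979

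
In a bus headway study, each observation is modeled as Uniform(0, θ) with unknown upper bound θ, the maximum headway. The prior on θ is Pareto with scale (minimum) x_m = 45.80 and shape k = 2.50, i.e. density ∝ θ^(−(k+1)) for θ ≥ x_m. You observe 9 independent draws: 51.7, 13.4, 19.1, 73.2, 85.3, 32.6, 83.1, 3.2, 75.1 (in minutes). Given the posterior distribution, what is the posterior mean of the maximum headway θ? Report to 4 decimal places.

A Pareto(scale x_m, shape k) prior on the upper bound θ of Uniform(0, θ) is conjugate: posterior is Pareto(max(x_m, max xᵢ), k + n).
Sample maximum = 85.3; prior scale x_m = 45.80 → posterior scale = max = 85.30.
Posterior shape = 2.50 + 9 = 11.50.
E[θ|data] = k·x_m/(k−1) = 11.50·85.30/10.50 = 93.4238.

93.4238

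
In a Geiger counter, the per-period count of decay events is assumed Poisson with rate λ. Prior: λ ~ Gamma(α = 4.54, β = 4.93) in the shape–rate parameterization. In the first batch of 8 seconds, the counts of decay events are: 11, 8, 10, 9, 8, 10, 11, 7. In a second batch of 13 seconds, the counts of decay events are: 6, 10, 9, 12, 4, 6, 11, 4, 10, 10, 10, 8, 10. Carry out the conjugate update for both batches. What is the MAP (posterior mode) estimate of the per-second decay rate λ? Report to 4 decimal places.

With a Gamma(shape α, rate β) prior, the Poisson likelihood is conjugate: the posterior is Gamma(α + ΣXᵢ, β + n).
Batch 1: sum of counts S = 74 over n = 8 seconds.
After batch 1: Gamma(α+S, β+n) = Gamma(4.54+74, 4.93+8) = Gamma(78.54, 12.93).
Batch 2: sum of counts S = 110 over n = 13 seconds.
After batch 2: Gamma(α+S, β+n) = Gamma(78.54+110, 12.93+13) = Gamma(188.54, 25.93).
Mode of Gamma(α,β) for α≥1 is (α−1)/β = 187.54/25.93 = 7.2325.

7.2325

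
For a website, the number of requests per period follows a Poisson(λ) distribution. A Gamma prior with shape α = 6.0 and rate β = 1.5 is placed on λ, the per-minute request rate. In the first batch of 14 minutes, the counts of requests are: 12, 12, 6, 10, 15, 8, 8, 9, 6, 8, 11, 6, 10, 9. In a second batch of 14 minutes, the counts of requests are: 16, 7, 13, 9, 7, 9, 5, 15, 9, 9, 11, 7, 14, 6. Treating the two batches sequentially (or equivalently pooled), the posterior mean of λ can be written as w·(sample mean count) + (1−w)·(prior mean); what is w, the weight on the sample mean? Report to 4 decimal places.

0.9492

With a Gamma(shape α, rate β) prior, the Poisson likelihood is conjugate: the posterior is Gamma(α + ΣXᵢ, β + n).
Total number of minutes: n = 14 + 14 = 28.
Posterior mean = (α₀+S)/(β₀+n) = [n/(β₀+n)]·(S/n) + [β₀/(β₀+n)]·(α₀/β₀), so only n and β₀ enter the weight.
Weight on data w = n/(β₀+n) = 28/(1.5+28) = 28/29.5 = 0.9492.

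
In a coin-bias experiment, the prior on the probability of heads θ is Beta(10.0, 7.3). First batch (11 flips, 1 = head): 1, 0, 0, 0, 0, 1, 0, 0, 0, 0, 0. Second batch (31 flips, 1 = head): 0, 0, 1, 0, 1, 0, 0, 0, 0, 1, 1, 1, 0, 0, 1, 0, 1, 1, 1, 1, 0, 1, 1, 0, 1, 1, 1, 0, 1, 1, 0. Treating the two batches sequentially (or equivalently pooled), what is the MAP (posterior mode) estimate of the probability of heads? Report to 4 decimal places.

The Beta prior is conjugate to a Binomial/Bernoulli likelihood; the update adds successes to α and failures to β.
After batch 1: Beta(10.0+2, 7.3+9) = Beta(12.0, 16.3).
After batch 2: Beta(12.0+17, 16.3+14) = Beta(29.0, 30.3).
Mode of Beta(a,b) for a,b>1 is (a−1)/(a+b−2) = 28.0/57.3 = 0.4887.

0.4887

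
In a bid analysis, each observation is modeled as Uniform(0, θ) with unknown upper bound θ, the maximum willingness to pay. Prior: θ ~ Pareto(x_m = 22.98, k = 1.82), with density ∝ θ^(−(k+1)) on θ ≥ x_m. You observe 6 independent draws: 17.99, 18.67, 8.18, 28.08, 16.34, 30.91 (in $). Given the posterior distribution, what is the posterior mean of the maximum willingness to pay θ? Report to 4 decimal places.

35.4423

A Pareto(scale x_m, shape k) prior on the upper bound θ of Uniform(0, θ) is conjugate: posterior is Pareto(max(x_m, max xᵢ), k + n).
Sample maximum = 30.91; prior scale x_m = 22.98 → posterior scale = max = 30.91.
Posterior shape = 1.82 + 6 = 7.82.
E[θ|data] = k·x_m/(k−1) = 7.82·30.91/6.82 = 35.4423.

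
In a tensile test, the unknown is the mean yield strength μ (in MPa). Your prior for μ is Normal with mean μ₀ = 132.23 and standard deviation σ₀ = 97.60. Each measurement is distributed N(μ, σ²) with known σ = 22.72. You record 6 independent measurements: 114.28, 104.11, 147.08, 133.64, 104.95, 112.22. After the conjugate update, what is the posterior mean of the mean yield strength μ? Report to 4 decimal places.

For Normal data with known variance σ², a Normal(μ₀, σ₀²) prior on μ is conjugate. Posterior precision = 1/σ₀² + n/σ²; posterior mean is the precision-weighted average of μ₀ and x̄.
Σxᵢ = 114.28 + 104.11 + 147.08 + 133.64 + 104.95 + 112.22 = 716.28, so n·x̄ = 716.28.
σ₀² = 97.60² = 9525.76, σ² = 22.72² = 516.1984; σ² + n·σ₀² = 516.1984 + 6·9525.76 = 57670.7584.
Posterior mean = (μ₀/σ₀² + n·x̄/σ²)/(1/σ₀² + n/σ²) = (σ²·μ₀ + σ₀²·n·x̄)/(σ² + n·σ₀²) = (516.1984·132.23 + 9525.76·716.28)/57670.7584 = 6891368.287232/57670.7584 = 119.4950.

119.4950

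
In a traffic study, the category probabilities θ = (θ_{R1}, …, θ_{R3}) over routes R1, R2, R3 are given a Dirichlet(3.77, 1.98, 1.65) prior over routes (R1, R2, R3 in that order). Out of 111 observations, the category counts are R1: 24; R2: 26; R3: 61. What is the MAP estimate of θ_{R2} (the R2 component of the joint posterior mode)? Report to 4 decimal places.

0.2338

The Dirichlet prior is conjugate to the Multinomial likelihood: each posterior αⱼ = prior αⱼ + observed count nⱼ.
Posterior concentration: (27.77, 27.98, 62.65), total = 118.40.
Joint mode component: (α_{R2}−1)/(Σα−K) = 26.98/115.40 = 0.2338.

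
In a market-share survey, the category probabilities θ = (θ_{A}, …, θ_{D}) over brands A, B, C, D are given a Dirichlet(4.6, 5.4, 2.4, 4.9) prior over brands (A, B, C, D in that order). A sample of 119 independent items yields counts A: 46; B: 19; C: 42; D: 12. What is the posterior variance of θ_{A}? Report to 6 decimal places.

The Dirichlet prior is conjugate to the Multinomial likelihood: each posterior αⱼ = prior αⱼ + observed count nⱼ.
Posterior concentration: (50.6, 24.4, 44.4, 16.9), total = 136.3.
Var[θ_j] = α_j(Σα−α_j)/((Σα)²(Σα+1)) = 50.6·85.7/(136.3²·137.3) = 0.001700.

0.001700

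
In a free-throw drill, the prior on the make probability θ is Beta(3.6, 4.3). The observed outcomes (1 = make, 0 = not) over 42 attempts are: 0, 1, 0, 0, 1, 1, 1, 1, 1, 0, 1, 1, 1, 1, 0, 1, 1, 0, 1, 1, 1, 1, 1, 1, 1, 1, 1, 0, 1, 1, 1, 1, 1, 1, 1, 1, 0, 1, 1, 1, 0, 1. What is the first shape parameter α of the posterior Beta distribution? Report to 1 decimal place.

36.6

The Beta prior is conjugate to a Binomial/Bernoulli likelihood; the update adds successes to α and failures to β.
Posterior: Beta(α+k, β+n−k) = Beta(3.6+33, 4.3+9) = Beta(36.6, 13.3).
Posterior α = 36.6.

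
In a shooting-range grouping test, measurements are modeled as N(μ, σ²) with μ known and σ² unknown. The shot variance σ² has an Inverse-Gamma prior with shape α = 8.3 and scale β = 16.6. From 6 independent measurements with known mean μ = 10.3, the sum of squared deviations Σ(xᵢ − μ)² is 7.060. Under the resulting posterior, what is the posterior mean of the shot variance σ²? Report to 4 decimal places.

With known mean μ and an Inverse-Gamma(α, β) prior on σ², the Normal likelihood is conjugate: posterior is Inv-Gamma(α + n/2, β + Σ(xᵢ−μ)²/2).
Posterior: Inv-Gamma(8.3 + 6/2, 16.6 + 7.060/2) = Inv-Gamma(11.30, 20.1300).
E[σ²|data] = β/(α−1) = 20.1300/10.30 = 1.9544.

1.9544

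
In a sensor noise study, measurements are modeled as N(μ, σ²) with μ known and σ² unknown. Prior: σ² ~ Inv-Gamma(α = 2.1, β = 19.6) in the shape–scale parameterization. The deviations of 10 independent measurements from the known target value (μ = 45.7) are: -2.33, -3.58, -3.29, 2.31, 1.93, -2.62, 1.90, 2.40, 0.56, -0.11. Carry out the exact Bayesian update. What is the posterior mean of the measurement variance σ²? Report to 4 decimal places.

7.6959

With known mean μ and an Inverse-Gamma(α, β) prior on σ², the Normal likelihood is conjugate: posterior is Inv-Gamma(α + n/2, β + Σ(xᵢ−μ)²/2).
Σ(xᵢ−μ)² = (-2.33)² + (-3.58)² + (-3.29)² + (2.31)² + (1.93)² + (-2.62)² + (1.90)² + (2.40)² + (0.56)² + (-0.11)² = 54.6905.
Posterior: Inv-Gamma(2.1 + 10/2, 19.6 + 54.6905/2) = Inv-Gamma(7.10, 46.94525).
E[σ²|data] = β/(α−1) = 46.94525/6.10 = 7.6959.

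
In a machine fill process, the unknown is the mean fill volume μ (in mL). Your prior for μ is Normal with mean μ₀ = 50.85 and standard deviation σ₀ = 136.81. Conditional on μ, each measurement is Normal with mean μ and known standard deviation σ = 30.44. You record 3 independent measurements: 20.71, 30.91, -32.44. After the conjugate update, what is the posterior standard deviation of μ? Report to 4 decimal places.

For Normal data with known variance σ², a Normal(μ₀, σ₀²) prior on μ is conjugate. Posterior precision = 1/σ₀² + n/σ²; posterior mean is the precision-weighted average of μ₀ and x̄.
σ₀² = 136.81² = 18716.9761, σ² = 30.44² = 926.5936; σ² + n·σ₀² = 926.5936 + 3·18716.9761 = 57077.5219.
Posterior precision = 1/σ₀² + n/σ² = 1/18716.9761 + 3/926.5936 = (σ² + n·σ₀²)/(σ₀²σ²) = 57077.5219/(18716.9761·926.5936); posterior variance σₙ² = σ₀²σ²/(σ² + n·σ₀²) = 18716.9761·926.5936/57077.5219 = 303.850442.
Posterior SD = √σₙ² = √(18716.9761·926.5936/57077.5219) = 17.4313.

17.4313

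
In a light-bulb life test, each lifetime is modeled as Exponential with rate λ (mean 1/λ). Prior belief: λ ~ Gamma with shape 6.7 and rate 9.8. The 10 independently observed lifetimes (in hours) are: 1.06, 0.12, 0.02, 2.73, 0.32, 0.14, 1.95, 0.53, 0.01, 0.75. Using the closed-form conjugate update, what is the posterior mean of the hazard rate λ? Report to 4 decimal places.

0.9581

With a Gamma(shape α, rate β) prior on the exponential rate λ, the posterior after n observations with total T = Σxᵢ is Gamma(α+n, β+T).
Sum of observations T = 7.63 hours; n = 10.
Posterior: Gamma(6.7+10, 9.8+7.63) = Gamma(16.7, 17.43).
Posterior mean of λ = α/β = 16.7/17.43 = 0.9581.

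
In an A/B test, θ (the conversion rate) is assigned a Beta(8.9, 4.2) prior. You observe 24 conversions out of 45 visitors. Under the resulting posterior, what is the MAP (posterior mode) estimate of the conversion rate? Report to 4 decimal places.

The Beta prior is conjugate to a Binomial/Bernoulli likelihood; the update adds successes to α and failures to β.
Posterior: Beta(α+k, β+n−k) = Beta(8.9+24, 4.2+21) = Beta(32.9, 25.2).
Mode of Beta(a,b) for a,b>1 is (a−1)/(a+b−2) = 31.9/56.1 = 0.5686.

0.5686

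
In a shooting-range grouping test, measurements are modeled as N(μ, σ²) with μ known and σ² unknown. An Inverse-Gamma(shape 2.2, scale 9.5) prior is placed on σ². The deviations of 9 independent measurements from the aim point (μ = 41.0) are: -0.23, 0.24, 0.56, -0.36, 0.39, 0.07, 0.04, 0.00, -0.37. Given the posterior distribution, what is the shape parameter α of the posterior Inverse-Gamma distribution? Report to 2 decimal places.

6.70

With known mean μ and an Inverse-Gamma(α, β) prior on σ², the Normal likelihood is conjugate: posterior is Inv-Gamma(α + n/2, β + Σ(xᵢ−μ)²/2).
Σ(xᵢ−μ)² = (-0.23)² + (0.24)² + (0.56)² + (-0.36)² + (0.39)² + (0.07)² + (0.04)² + (0.00)² + (-0.37)² = 0.8492.
Posterior: Inv-Gamma(2.2 + 9/2, 9.5 + 0.8492/2) = Inv-Gamma(6.70, 9.92460).
Posterior α = 6.70.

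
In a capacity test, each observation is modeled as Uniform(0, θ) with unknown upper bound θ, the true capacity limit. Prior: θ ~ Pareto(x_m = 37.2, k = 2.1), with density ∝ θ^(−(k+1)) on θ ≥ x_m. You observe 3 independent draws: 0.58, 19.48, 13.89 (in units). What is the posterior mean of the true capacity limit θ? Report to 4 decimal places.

46.2732

A Pareto(scale x_m, shape k) prior on the upper bound θ of Uniform(0, θ) is conjugate: posterior is Pareto(max(x_m, max xᵢ), k + n).
Sample maximum = 19.48; prior scale x_m = 37.2 → posterior scale = max = 37.20.
Posterior shape = 2.1 + 3 = 5.1.
E[θ|data] = k·x_m/(k−1) = 5.1·37.20/4.1 = 46.2732.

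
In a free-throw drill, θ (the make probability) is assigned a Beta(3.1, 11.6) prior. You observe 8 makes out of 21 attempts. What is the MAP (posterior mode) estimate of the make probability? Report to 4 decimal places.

0.2997

The Beta prior is conjugate to a Binomial/Bernoulli likelihood; the update adds successes to α and failures to β.
Posterior: Beta(α+k, β+n−k) = Beta(3.1+8, 11.6+13) = Beta(11.1, 24.6).
Mode of Beta(a,b) for a,b>1 is (a−1)/(a+b−2) = 10.1/33.7 = 0.2997.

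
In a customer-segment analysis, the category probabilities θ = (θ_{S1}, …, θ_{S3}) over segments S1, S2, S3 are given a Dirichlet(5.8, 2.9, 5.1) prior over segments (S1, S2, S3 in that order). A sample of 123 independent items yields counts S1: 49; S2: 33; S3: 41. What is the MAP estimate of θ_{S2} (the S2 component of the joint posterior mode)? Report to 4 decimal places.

The Dirichlet prior is conjugate to the Multinomial likelihood: each posterior αⱼ = prior αⱼ + observed count nⱼ.
Posterior concentration: (54.8, 35.9, 46.1), total = 136.8.
Joint mode component: (α_{S2}−1)/(Σα−K) = 34.9/133.8 = 0.2608.

0.2608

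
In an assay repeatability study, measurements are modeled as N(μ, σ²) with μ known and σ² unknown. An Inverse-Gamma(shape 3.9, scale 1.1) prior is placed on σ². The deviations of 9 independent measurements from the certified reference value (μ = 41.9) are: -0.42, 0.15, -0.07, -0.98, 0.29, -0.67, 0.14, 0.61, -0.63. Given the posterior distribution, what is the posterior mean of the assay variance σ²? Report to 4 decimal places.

0.3166

With known mean μ and an Inverse-Gamma(α, β) prior on σ², the Normal likelihood is conjugate: posterior is Inv-Gamma(α + n/2, β + Σ(xᵢ−μ)²/2).
Σ(xᵢ−μ)² = (-0.42)² + (0.15)² + (-0.07)² + (-0.98)² + (0.29)² + (-0.67)² + (0.14)² + (0.61)² + (-0.63)² = 2.4858.
Posterior: Inv-Gamma(3.9 + 9/2, 1.1 + 2.4858/2) = Inv-Gamma(8.40, 2.34290).
E[σ²|data] = β/(α−1) = 2.34290/7.40 = 0.3166.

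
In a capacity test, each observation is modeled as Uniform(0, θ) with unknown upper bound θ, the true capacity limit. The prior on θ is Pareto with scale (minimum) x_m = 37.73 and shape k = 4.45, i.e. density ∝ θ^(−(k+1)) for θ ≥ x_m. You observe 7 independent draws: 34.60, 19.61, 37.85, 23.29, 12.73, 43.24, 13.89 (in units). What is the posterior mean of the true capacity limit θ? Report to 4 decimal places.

47.3778

A Pareto(scale x_m, shape k) prior on the upper bound θ of Uniform(0, θ) is conjugate: posterior is Pareto(max(x_m, max xᵢ), k + n).
Sample maximum = 43.24; prior scale x_m = 37.73 → posterior scale = max = 43.24.
Posterior shape = 4.45 + 7 = 11.45.
E[θ|data] = k·x_m/(k−1) = 11.45·43.24/10.45 = 47.3778.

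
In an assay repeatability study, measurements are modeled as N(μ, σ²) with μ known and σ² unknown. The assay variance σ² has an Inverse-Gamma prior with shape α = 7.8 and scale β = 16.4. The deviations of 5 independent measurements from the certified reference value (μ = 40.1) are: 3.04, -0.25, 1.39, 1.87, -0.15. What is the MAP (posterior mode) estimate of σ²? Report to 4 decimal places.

With known mean μ and an Inverse-Gamma(α, β) prior on σ², the Normal likelihood is conjugate: posterior is Inv-Gamma(α + n/2, β + Σ(xᵢ−μ)²/2).
Σ(xᵢ−μ)² = (3.04)² + (-0.25)² + (1.39)² + (1.87)² + (-0.15)² = 14.7556.
Posterior: Inv-Gamma(7.8 + 5/2, 16.4 + 14.7556/2) = Inv-Gamma(10.30, 23.77780).
Mode = β/(α+1) = 23.77780/11.30 = 2.1042.

2.1042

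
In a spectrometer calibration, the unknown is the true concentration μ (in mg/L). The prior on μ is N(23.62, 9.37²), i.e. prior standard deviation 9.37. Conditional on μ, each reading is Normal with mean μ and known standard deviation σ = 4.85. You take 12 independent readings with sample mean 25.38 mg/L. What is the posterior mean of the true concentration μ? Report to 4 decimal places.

For Normal data with known variance σ², a Normal(μ₀, σ₀²) prior on μ is conjugate. Posterior precision = 1/σ₀² + n/σ²; posterior mean is the precision-weighted average of μ₀ and x̄.
n·x̄ = 12·25.38 = 304.56.
σ₀² = 9.37² = 87.7969, σ² = 4.85² = 23.5225; σ² + n·σ₀² = 23.5225 + 12·87.7969 = 1077.0853.
Posterior mean = (μ₀/σ₀² + n·x̄/σ²)/(1/σ₀² + n/σ²) = (σ²·μ₀ + σ₀²·n·x̄)/(σ² + n·σ₀²) = (23.5225·23.62 + 87.7969·304.56)/1077.0853 = 27295.025314/1077.0853 = 25.3416.

25.3416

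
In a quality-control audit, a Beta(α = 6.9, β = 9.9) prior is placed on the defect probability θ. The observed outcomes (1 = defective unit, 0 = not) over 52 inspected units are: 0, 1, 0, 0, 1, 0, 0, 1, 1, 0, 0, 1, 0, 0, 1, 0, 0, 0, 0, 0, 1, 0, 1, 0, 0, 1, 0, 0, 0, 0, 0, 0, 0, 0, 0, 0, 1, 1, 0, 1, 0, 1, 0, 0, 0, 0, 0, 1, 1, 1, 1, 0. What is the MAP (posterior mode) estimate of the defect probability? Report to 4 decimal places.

The Beta prior is conjugate to a Binomial/Bernoulli likelihood; the update adds successes to α and failures to β.
Posterior: Beta(α+k, β+n−k) = Beta(6.9+17, 9.9+35) = Beta(23.9, 44.9).
Mode of Beta(a,b) for a,b>1 is (a−1)/(a+b−2) = 22.9/66.8 = 0.3428.

0.3428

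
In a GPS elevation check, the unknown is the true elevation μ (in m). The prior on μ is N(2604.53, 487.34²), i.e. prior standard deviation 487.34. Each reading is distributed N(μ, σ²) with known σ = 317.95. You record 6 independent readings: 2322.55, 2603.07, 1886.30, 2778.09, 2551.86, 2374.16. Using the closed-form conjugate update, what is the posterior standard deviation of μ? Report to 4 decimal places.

For Normal data with known variance σ², a Normal(μ₀, σ₀²) prior on μ is conjugate. Posterior precision = 1/σ₀² + n/σ²; posterior mean is the precision-weighted average of μ₀ and x̄.
σ₀² = 487.34² = 237500.2756, σ² = 317.95² = 101092.2025; σ² + n·σ₀² = 101092.2025 + 6·237500.2756 = 1526093.8561.
Posterior precision = 1/σ₀² + n/σ² = 1/237500.2756 + 6/101092.2025 = (σ² + n·σ₀²)/(σ₀²σ²) = 1526093.8561/(237500.2756·101092.2025); posterior variance σₙ² = σ₀²σ²/(σ² + n·σ₀²) = 237500.2756·101092.2025/1526093.8561 = 15732.601150.
Posterior SD = √σₙ² = √(237500.2756·101092.2025/1526093.8561) = 125.4297.

125.4297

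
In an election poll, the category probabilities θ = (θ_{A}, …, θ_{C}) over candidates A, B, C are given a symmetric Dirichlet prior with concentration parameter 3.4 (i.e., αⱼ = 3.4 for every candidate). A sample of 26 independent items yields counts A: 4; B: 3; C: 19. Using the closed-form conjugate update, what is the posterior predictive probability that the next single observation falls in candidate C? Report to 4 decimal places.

0.6188

The Dirichlet prior is conjugate to the Multinomial likelihood: each posterior αⱼ = prior αⱼ + observed count nⱼ.
Posterior concentration: (7.4, 6.4, 22.4), total = 36.2.
P(next = C | data) = α_{C}/Σα = 0.6188.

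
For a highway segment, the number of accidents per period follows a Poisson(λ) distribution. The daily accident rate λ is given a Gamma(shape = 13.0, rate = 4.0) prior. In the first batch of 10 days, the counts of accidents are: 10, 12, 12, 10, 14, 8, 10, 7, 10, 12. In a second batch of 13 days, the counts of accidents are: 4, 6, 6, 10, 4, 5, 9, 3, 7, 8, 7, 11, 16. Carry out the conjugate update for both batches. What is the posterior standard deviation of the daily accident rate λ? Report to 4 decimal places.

With a Gamma(shape α, rate β) prior, the Poisson likelihood is conjugate: the posterior is Gamma(α + ΣXᵢ, β + n).
Batch 1: sum of counts S = 105 over n = 10 days.
After batch 1: Gamma(α+S, β+n) = Gamma(13.0+105, 4.0+10) = Gamma(118.0, 14.0).
Batch 2: sum of counts S = 96 over n = 13 days.
After batch 2: Gamma(α+S, β+n) = Gamma(118.0+96, 14.0+13) = Gamma(214.0, 27.0).
SD = √α/β = √214.0/27.0 = 0.5418.

0.5418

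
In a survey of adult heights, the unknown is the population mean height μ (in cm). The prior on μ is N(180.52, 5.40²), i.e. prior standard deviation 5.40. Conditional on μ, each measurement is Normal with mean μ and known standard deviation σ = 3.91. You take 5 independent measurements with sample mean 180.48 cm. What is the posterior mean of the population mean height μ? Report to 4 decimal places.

For Normal data with known variance σ², a Normal(μ₀, σ₀²) prior on μ is conjugate. Posterior precision = 1/σ₀² + n/σ²; posterior mean is the precision-weighted average of μ₀ and x̄.
n·x̄ = 5·180.48 = 902.4.
σ₀² = 5.40² = 29.16, σ² = 3.91² = 15.2881; σ² + n·σ₀² = 15.2881 + 5·29.16 = 161.0881.
Posterior mean = (μ₀/σ₀² + n·x̄/σ²)/(1/σ₀² + n/σ²) = (σ²·μ₀ + σ₀²·n·x̄)/(σ² + n·σ₀²) = (15.2881·180.52 + 29.16·902.4)/161.0881 = 29073.791812/161.0881 = 180.4838.

180.4838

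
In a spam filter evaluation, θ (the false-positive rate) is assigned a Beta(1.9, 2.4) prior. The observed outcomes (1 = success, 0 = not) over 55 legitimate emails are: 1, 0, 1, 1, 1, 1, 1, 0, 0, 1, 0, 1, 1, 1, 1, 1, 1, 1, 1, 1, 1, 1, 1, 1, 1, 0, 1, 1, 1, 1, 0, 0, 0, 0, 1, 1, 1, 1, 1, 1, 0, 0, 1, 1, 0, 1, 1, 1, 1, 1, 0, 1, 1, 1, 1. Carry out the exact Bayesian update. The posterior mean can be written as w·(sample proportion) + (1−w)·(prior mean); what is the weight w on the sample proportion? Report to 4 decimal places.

The Beta prior is conjugate to a Binomial/Bernoulli likelihood; the update adds successes to α and failures to β.
Posterior mean = (α₀+k)/(α₀+β₀+n) = [n/(α₀+β₀+n)]·(k/n) + [(α₀+β₀)/(α₀+β₀+n)]·α₀/(α₀+β₀), so only n and the prior enter the weight.
The weight on the data is w = n/(α₀+β₀+n) = 55/(1.9+2.4+55) = 55/59.3 = 0.9275.

0.9275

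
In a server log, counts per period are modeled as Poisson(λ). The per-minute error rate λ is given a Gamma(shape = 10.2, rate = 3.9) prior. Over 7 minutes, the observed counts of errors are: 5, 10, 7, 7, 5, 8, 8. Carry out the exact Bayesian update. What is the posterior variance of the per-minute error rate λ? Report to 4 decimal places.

With a Gamma(shape α, rate β) prior, the Poisson likelihood is conjugate: the posterior is Gamma(α + ΣXᵢ, β + n).
Sum of counts S = 50 over n = 7 minutes.
Posterior: Gamma(α+S, β+n) = Gamma(10.2+50, 3.9+7) = Gamma(60.2, 10.9).
Var = α/β² = 60.2/10.9² = 0.5067.

0.5067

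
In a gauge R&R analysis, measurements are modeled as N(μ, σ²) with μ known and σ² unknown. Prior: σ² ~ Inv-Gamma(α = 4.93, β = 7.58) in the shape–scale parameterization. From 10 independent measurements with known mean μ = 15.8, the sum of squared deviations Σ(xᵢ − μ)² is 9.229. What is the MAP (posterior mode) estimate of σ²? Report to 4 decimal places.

With known mean μ and an Inverse-Gamma(α, β) prior on σ², the Normal likelihood is conjugate: posterior is Inv-Gamma(α + n/2, β + Σ(xᵢ−μ)²/2).
Posterior: Inv-Gamma(4.93 + 10/2, 7.58 + 9.229/2) = Inv-Gamma(9.93, 12.1945).
Mode = β/(α+1) = 12.1945/10.93 = 1.1157.

1.1157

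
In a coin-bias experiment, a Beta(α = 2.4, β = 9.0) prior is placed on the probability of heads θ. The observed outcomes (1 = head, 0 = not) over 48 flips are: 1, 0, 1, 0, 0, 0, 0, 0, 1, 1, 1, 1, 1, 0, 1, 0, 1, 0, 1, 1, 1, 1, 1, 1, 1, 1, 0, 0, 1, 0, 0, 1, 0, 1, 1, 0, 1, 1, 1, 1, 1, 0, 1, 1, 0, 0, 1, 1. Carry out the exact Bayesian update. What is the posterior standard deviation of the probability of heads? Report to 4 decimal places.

0.0641

The Beta prior is conjugate to a Binomial/Bernoulli likelihood; the update adds successes to α and failures to β.
Posterior: Beta(α+k, β+n−k) = Beta(2.4+30, 9.0+18) = Beta(32.4, 27.0).
Var = αβ/((α+β)²(α+β+1)) = 32.4·27.0/(59.4²·60.4) = 0.00410487; SD = √0.00410487 = 0.0641.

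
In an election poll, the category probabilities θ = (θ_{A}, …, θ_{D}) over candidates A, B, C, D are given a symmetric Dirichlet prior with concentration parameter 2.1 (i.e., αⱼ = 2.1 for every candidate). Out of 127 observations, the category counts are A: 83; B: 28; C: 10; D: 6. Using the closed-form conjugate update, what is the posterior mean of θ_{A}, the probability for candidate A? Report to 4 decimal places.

The Dirichlet prior is conjugate to the Multinomial likelihood: each posterior αⱼ = prior αⱼ + observed count nⱼ.
Posterior concentration: (85.1, 30.1, 12.1, 8.1), total = 135.4.
E[θ_{A}|data] = α_{A}/Σα = 85.1/135.4 = 0.6285.

0.6285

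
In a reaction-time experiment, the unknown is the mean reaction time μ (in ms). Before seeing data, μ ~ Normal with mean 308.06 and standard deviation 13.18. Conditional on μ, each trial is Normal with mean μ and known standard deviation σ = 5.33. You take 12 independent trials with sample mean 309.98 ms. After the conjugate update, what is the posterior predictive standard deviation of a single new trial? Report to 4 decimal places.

5.5448

For Normal data with known variance σ², a Normal(μ₀, σ₀²) prior on μ is conjugate. Posterior precision = 1/σ₀² + n/σ²; posterior mean is the precision-weighted average of μ₀ and x̄.
σ₀² = 13.18² = 173.7124, σ² = 5.33² = 28.4089; σ² + n·σ₀² = 28.4089 + 12·173.7124 = 2112.9577.
Posterior precision = 1/σ₀² + n/σ² = 1/173.7124 + 12/28.4089 = (σ² + n·σ₀²)/(σ₀²σ²) = 2112.9577/(173.7124·28.4089); posterior variance σₙ² = σ₀²σ²/(σ² + n·σ₀²) = 173.7124·28.4089/2112.9577 = 2.335578.
Predictive variance for one new observation = σₙ² + σ² = 173.7124·28.4089/2112.9577 + 28.4089 = σ²·(σ₀² + 2112.9577)/2112.9577 = 28.4089·2286.6701/2112.9577 = 30.744478; SD = √(28.4089·2286.6701/2112.9577) = 5.5448.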